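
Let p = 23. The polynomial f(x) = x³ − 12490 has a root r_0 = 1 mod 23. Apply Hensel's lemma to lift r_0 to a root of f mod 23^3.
r_2 = 11570 (mod 12167)

Hensel: r_{i+1} = r_i − f(r_i)/f′(r_i) mod 23^{i+2}, where f′(x) = 3x². Iterate:
  r_0 = 1 (mod 23)
  r_1 = 461 (mod 529)
  r_2 = 11570 (mod 12167)
Final: r = 11570 with f(r) ≡ 0 mod 23^3.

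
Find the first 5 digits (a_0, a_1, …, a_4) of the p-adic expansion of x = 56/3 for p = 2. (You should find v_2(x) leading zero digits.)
(a_0, …, a_4) = (0, 0, 0, 1, 0)

v_2(56/3) = 3, so a_0 = ... = a_2 = 0. Factor out: x = 2^3 · u with u = 7/3 a unit in ℤ_2. Expand u iteratively via a_{v+i} = u_i mod 2, u_{i+1} = (u_i − a_{v+i})/2:
  u_0 = 7/3;  a_3 = 1;  u_1 = (u_0 − 1)/2 = 2/3
  u_1 = 2/3;  a_4 = 0;  u_2 = (u_1 − 0)/2 = 1/3
Digits: (0, 0, 0, 1, 0).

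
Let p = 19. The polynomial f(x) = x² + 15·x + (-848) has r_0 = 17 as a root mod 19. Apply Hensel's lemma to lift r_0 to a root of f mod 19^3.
r_2 = 5033 (mod 6859)

Hensel: r_{i+1} = r_i − f(r_i)·(f′(r_i))^{-1} mod 19^{i+2}, f′(x) = 2x + 15. Iterate:
  r_0 = 17 (mod 19)
  r_1 = 340 (mod 361)
  r_2 = 5033 (mod 6859)
Final: r = 5033 satisfies f(r) ≡ 0 mod 19^3.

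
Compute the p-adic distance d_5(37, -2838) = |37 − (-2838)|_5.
d_5(37, -2838) = 1/125

Step 1 — x − y = 37 − (-2838) = 2875. Step 2 — v_5(2875) = 3 (factor: 2875 = (5^3 · 23); the sign does not affect v_p). Step 3 — |x − y|_5 = 5^{-3} = 1/125.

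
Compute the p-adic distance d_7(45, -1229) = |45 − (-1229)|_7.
d_7(45, -1229) = 1/49

Step 1 — x − y = 45 − (-1229) = 1274. Step 2 — v_7(1274) = 2 (factor: 1274 = (7^2 · 26); the sign does not affect v_p). Step 3 — |x − y|_7 = 7^{-2} = 1/49.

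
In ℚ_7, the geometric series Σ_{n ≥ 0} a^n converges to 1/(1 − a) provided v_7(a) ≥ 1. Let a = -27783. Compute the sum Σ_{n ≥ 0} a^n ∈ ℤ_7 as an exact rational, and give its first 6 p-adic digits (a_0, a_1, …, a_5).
Σ a^n = 1/(1 − a) = 1/27784;  first 6 digits = (1, 0, 0, 3, 2, 5)

v_7(a) = 3 ≥ 1, so the series converges in ℤ_7 to 1/(1 − a) = 1/(1 − (-27783)) = 1/27784. Expand this rational in ℤ_7: compute digits iteratively via d_i = x_i mod 7, x_{i+1} = (x_i − d_i)/7. The first 6 digits are (1, 0, 0, 3, 2, 5).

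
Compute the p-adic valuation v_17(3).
v_17(3) = 0

v_17(n) is the largest exponent k such that 17^k divides n. Factor out: 3 = 17^0 · 3. (Sign doesn't affect v_p.) So v_17(3) = 0.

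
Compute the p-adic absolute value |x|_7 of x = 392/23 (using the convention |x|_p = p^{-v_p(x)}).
|392/23|_7 = 1/49

Step 1 — compute v_7(x) by factoring powers of 7 out of the numerator and denominator: v_7(392/23) = 2. Step 2 — apply |x|_p = p^{-v_p(x)} = 7^{-2} = 1/49.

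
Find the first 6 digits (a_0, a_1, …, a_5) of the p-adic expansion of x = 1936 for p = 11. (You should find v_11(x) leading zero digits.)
(a_0, …, a_5) = (0, 0, 5, 1, 0, 0)

v_11(1936) = 2, so a_0 = ... = a_1 = 0. Factor out: x = 11^2 · u with u = 16 a unit in ℤ_11. Expand u iteratively via a_{v+i} = u_i mod 11, u_{i+1} = (u_i − a_{v+i})/11:
  u_0 = 16;  a_2 = 5;  u_1 = (u_0 − 5)/11 = 1
  u_1 = 1;  a_3 = 1;  u_2 = (u_1 − 1)/11 = 0
  u_2 = 0;  a_4 = 0;  u_3 = (u_2 − 0)/11 = 0
  u_3 = 0;  a_5 = 0;  u_4 = (u_3 − 0)/11 = 0
Digits: (0, 0, 5, 1, 0, 0).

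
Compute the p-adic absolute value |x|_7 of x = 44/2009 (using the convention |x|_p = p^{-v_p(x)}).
|44/2009|_7 = 49

Step 1 — compute v_7(x) by factoring powers of 7 out of the numerator and denominator: v_7(44/2009) = -2. Step 2 — apply |x|_p = p^{-v_p(x)} = 7^{2} = 49.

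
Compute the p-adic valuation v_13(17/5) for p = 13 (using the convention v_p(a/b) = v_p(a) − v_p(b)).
v_13(17/5) = 0

Factor powers of 13 from the numerator and denominator of the reduced fraction: 17 = 13^0 · 17 and 5 = 13^0 · 5. Apply v_p(a/b) = v_p(a) − v_p(b): v_13(17/5) = 0 − 0 = 0.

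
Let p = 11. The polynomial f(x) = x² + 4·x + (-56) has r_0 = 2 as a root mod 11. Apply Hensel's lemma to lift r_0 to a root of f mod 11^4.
r_3 = 2125 (mod 14641)

Hensel: r_{i+1} = r_i − f(r_i)·(f′(r_i))^{-1} mod 11^{i+2}, f′(x) = 2x + 4. Iterate:
  r_0 = 2 (mod 11)
  r_1 = 68 (mod 121)
  r_2 = 794 (mod 1331)
  r_3 = 2125 (mod 14641)
Final: r = 2125 satisfies f(r) ≡ 0 mod 11^4.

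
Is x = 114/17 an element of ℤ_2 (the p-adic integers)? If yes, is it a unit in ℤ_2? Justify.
x ∈ ℤ_2 but not a unit; v_2(x) = 1 > 0

ℤ_2 = {x ∈ ℚ_2 : v_2(x) ≥ 0} and ℤ_2^× = {x ∈ ℤ_2 : v_2(x) = 0}. Here v_2(114/17) = v_2(num) − v_2(den) = 1; compare against these criteria.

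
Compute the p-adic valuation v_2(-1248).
v_2(-1248) = 5

v_2(n) is the largest exponent k such that 2^k divides n. Factor out: -1248 = -2^5 · 39. (Sign doesn't affect v_p.) So v_2(-1248) = 5.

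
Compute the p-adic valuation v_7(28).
v_7(28) = 1

v_7(n) is the largest exponent k such that 7^k divides n. Factor out: 28 = 7^1 · 4. (Sign doesn't affect v_p.) So v_7(28) = 1.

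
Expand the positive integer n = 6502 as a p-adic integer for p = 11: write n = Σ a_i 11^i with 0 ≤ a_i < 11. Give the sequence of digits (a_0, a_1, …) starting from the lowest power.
(a_0, a_1, …) = (1, 8, 9, 4)

Repeated division by 11 gives the digits low-to-high: 6502 = 1 + 8·11^1 + 9·11^2 + 4·11^3. Digit sequence: (1, 8, 9, 4).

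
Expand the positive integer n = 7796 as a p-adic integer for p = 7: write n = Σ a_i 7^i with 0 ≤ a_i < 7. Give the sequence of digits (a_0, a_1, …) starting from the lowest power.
(a_0, a_1, …) = (5, 0, 5, 1, 3)

Repeated division by 7 gives the digits low-to-high: 7796 = 5 + 5·7^2 + 1·7^3 + 3·7^4. Digit sequence: (5, 0, 5, 1, 3).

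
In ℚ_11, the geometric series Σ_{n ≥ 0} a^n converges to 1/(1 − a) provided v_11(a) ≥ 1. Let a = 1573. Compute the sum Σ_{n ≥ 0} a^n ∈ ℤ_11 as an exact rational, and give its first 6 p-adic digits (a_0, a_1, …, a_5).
Σ a^n = 1/(1 − a) = -1/1572;  first 6 digits = (1, 0, 2, 1, 4, 4)

v_11(a) = 2 ≥ 1, so the series converges in ℤ_11 to 1/(1 − a) = 1/(1 − 1573) = -1/1572. Expand this rational in ℤ_11: compute digits iteratively via d_i = x_i mod 11, x_{i+1} = (x_i − d_i)/11. The first 6 digits are (1, 0, 2, 1, 4, 4).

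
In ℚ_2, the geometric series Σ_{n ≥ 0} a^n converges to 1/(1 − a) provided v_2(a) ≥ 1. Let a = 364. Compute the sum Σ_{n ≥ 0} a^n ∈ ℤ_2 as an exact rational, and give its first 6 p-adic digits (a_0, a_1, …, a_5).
Σ a^n = 1/(1 − a) = -1/363;  first 6 digits = (1, 0, 1, 1, 1, 1)

v_2(a) = 2 ≥ 1, so the series converges in ℤ_2 to 1/(1 − a) = 1/(1 − 364) = -1/363. Expand this rational in ℤ_2: compute digits iteratively via d_i = x_i mod 2, x_{i+1} = (x_i − d_i)/2. The first 6 digits are (1, 0, 1, 1, 1, 1).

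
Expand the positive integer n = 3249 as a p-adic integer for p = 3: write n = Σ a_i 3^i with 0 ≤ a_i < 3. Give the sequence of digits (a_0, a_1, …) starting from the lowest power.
(a_0, a_1, …) = (0, 0, 1, 0, 1, 1, 1, 1)

Repeated division by 3 gives the digits low-to-high: 3249 = 1·3^2 + 1·3^4 + 1·3^5 + 1·3^6 + 1·3^7. Digit sequence: (0, 0, 1, 0, 1, 1, 1, 1).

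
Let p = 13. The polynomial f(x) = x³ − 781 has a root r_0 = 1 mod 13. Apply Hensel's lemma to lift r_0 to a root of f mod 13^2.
r_1 = 92 (mod 169)

Hensel: r_{i+1} = r_i − f(r_i)/f′(r_i) mod 13^{i+2}, where f′(x) = 3x². Iterate:
  r_0 = 1 (mod 13)
  r_1 = 92 (mod 169)
Final: r = 92 with f(r) ≡ 0 mod 13^2.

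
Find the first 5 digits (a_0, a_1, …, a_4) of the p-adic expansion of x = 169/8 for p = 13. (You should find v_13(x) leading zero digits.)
(a_0, …, a_4) = (0, 0, 5, 11, 4)

v_13(169/8) = 2, so a_0 = ... = a_1 = 0. Factor out: x = 13^2 · u with u = 1/8 a unit in ℤ_13. Expand u iteratively via a_{v+i} = u_i mod 13, u_{i+1} = (u_i − a_{v+i})/13:
  u_0 = 1/8;  a_2 = 5;  u_1 = (u_0 − 5)/13 = -3/8
  u_1 = -3/8;  a_3 = 11;  u_2 = (u_1 − 11)/13 = -7/8
  u_2 = -7/8;  a_4 = 4;  u_3 = (u_2 − 4)/13 = -3/8
Digits: (0, 0, 5, 11, 4).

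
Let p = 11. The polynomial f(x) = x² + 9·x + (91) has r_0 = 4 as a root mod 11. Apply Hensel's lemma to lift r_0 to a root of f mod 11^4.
r_3 = 11939 (mod 14641)

Hensel: r_{i+1} = r_i − f(r_i)·(f′(r_i))^{-1} mod 11^{i+2}, f′(x) = 2x + 9. Iterate:
  r_0 = 4 (mod 11)
  r_1 = 81 (mod 121)
  r_2 = 1291 (mod 1331)
  r_3 = 11939 (mod 14641)
Final: r = 11939 satisfies f(r) ≡ 0 mod 11^4.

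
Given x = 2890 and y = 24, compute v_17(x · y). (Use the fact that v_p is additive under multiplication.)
v_17(69360) = 2

v_p(x) = 2 (factor: 2890 = 17^2 · 10); v_p(y) = 0 (factor: 24 = 17^0 · 24). Additivity: v_p(xy) = v_p(x) + v_p(y) = 2 + 0 = 2. (Direct check: xy = 69360 = 17^2 · (240).)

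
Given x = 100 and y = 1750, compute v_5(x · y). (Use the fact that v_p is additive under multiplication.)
v_5(175000) = 5

v_p(x) = 2 (factor: 100 = 5^2 · 4); v_p(y) = 3 (factor: 1750 = 5^3 · 14). Additivity: v_p(xy) = v_p(x) + v_p(y) = 2 + 3 = 5. (Direct check: xy = 175000 = 5^5 · (56).)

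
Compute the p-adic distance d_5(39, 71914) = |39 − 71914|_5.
d_5(39, 71914) = 1/3125

Step 1 — x − y = 39 − 71914 = -71875. Step 2 — v_5(-71875) = 5 (factor: -71875 = −(5^5 · 23); the sign does not affect v_p). Step 3 — |x − y|_5 = 5^{-5} = 1/3125.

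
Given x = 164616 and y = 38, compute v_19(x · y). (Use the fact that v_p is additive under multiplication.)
v_19(6255408) = 4

v_p(x) = 3 (factor: 164616 = 19^3 · 24); v_p(y) = 1 (factor: 38 = 19^1 · 2). Additivity: v_p(xy) = v_p(x) + v_p(y) = 3 + 1 = 4. (Direct check: xy = 6255408 = 19^4 · (48).)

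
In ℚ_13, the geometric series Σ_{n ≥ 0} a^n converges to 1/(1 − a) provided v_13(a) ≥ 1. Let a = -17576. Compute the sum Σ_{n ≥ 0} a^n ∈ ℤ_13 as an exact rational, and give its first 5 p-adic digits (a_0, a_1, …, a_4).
Σ a^n = 1/(1 − a) = 1/17577;  first 5 digits = (1, 0, 0, 5, 12)

v_13(a) = 3 ≥ 1, so the series converges in ℤ_13 to 1/(1 − a) = 1/(1 − (-17576)) = 1/17577. Expand this rational in ℤ_13: compute digits iteratively via d_i = x_i mod 13, x_{i+1} = (x_i − d_i)/13. The first 5 digits are (1, 0, 0, 5, 12).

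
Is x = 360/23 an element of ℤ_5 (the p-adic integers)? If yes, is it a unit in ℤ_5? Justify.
x ∈ ℤ_5 but not a unit; v_5(x) = 1 > 0

ℤ_5 = {x ∈ ℚ_5 : v_5(x) ≥ 0} and ℤ_5^× = {x ∈ ℤ_5 : v_5(x) = 0}. Here v_5(360/23) = v_5(num) − v_5(den) = 1; compare against these criteria.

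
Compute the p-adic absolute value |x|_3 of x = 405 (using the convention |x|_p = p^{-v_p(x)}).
|405|_3 = 1/81

Step 1 — compute v_3(x) by factoring powers of 3 out of the numerator and denominator: v_3(405) = 4. Step 2 — apply |x|_p = p^{-v_p(x)} = 3^{-4} = 1/81.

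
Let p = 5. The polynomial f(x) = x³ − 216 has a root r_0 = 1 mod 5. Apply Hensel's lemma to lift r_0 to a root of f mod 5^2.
r_1 = 6 (mod 25)

Hensel: r_{i+1} = r_i − f(r_i)/f′(r_i) mod 5^{i+2}, where f′(x) = 3x². Iterate:
  r_0 = 1 (mod 5)
  r_1 = 6 (mod 25)
Final: r = 6 with f(r) ≡ 0 mod 5^2.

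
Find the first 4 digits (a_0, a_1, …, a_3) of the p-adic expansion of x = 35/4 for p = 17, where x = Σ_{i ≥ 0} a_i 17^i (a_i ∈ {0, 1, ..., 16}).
(a_0, …, a_3) = (13, 4, 4, 4)

v_17(35/4) = 0 (numerator and denominator both coprime to 17), so x ∈ ℤ_17^×. Compute digits iteratively via a_i = x_i mod 17, x_{i+1} = (x_i − a_i)/17, with x_0 = x:
  x_0 = 35/4;  a_0 = 13;  x_1 = (x_0 − 13)/17 = -1/4
  x_1 = -1/4;  a_1 = 4;  x_2 = (x_1 − 4)/17 = -1/4
  x_2 = -1/4;  a_2 = 4;  x_3 = (x_2 − 4)/17 = -1/4
  x_3 = -1/4;  a_3 = 4;  x_4 = (x_3 − 4)/17 = -1/4
Digits: (13, 4, 4, 4).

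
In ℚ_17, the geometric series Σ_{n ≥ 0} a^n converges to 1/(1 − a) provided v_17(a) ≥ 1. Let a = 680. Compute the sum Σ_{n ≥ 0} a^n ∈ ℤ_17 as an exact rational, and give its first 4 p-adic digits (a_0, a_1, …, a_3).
Σ a^n = 1/(1 − a) = -1/679;  first 4 digits = (1, 6, 4, 4)

v_17(a) = 1 ≥ 1, so the series converges in ℤ_17 to 1/(1 − a) = 1/(1 − 680) = -1/679. Expand this rational in ℤ_17: compute digits iteratively via d_i = x_i mod 17, x_{i+1} = (x_i − d_i)/17. The first 4 digits are (1, 6, 4, 4).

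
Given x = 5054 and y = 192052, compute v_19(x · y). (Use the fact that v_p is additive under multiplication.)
v_19(970630808) = 5

v_p(x) = 2 (factor: 5054 = 19^2 · 14); v_p(y) = 3 (factor: 192052 = 19^3 · 28). Additivity: v_p(xy) = v_p(x) + v_p(y) = 2 + 3 = 5. (Direct check: xy = 970630808 = 19^5 · (392).)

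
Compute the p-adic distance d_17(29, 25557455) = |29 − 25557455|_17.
d_17(29, 25557455) = 1/1419857

Step 1 — x − y = 29 − 25557455 = -25557426. Step 2 — v_17(-25557426) = 5 (factor: -25557426 = −(17^5 · 18); the sign does not affect v_p). Step 3 — |x − y|_17 = 17^{-5} = 1/1419857.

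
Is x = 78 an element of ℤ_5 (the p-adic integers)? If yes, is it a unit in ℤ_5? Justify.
x ∈ ℤ_5^× (unit); v_5(x) = 0

ℤ_5 = {x ∈ ℚ_5 : v_5(x) ≥ 0} and ℤ_5^× = {x ∈ ℤ_5 : v_5(x) = 0}. Here v_5(78) = v_5(num) − v_5(den) = 0; compare against these criteria.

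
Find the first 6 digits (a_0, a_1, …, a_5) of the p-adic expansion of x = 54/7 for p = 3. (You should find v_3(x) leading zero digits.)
(a_0, …, a_5) = (0, 0, 0, 2, 2, 0)

v_3(54/7) = 3, so a_0 = ... = a_2 = 0. Factor out: x = 3^3 · u with u = 2/7 a unit in ℤ_3. Expand u iteratively via a_{v+i} = u_i mod 3, u_{i+1} = (u_i − a_{v+i})/3:
  u_0 = 2/7;  a_3 = 2;  u_1 = (u_0 − 2)/3 = -4/7
  u_1 = -4/7;  a_4 = 2;  u_2 = (u_1 − 2)/3 = -6/7
  u_2 = -6/7;  a_5 = 0;  u_3 = (u_2 − 0)/3 = -2/7
Digits: (0, 0, 0, 2, 2, 0).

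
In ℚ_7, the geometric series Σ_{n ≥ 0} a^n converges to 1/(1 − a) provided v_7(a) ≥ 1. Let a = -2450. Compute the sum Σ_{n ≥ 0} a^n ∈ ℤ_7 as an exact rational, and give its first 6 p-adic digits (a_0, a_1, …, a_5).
Σ a^n = 1/(1 − a) = 1/2451;  first 6 digits = (1, 0, 6, 6, 6, 6)

v_7(a) = 2 ≥ 1, so the series converges in ℤ_7 to 1/(1 − a) = 1/(1 − (-2450)) = 1/2451. Expand this rational in ℤ_7: compute digits iteratively via d_i = x_i mod 7, x_{i+1} = (x_i − d_i)/7. The first 6 digits are (1, 0, 6, 6, 6, 6).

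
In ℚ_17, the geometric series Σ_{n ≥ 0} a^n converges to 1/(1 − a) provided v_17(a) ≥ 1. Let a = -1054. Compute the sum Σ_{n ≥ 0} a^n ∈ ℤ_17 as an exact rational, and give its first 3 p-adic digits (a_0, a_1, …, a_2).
Σ a^n = 1/(1 − a) = 1/1055;  first 3 digits = (1, 6, 15)

v_17(a) = 1 ≥ 1, so the series converges in ℤ_17 to 1/(1 − a) = 1/(1 − (-1054)) = 1/1055. Expand this rational in ℤ_17: compute digits iteratively via d_i = x_i mod 17, x_{i+1} = (x_i − d_i)/17. The first 3 digits are (1, 6, 15).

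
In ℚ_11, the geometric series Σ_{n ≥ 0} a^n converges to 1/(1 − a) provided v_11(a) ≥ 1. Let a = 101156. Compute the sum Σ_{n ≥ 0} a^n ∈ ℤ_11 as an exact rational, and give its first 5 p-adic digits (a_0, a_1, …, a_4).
Σ a^n = 1/(1 − a) = -1/101155;  first 5 digits = (1, 0, 0, 10, 6)

v_11(a) = 3 ≥ 1, so the series converges in ℤ_11 to 1/(1 − a) = 1/(1 − 101156) = -1/101155. Expand this rational in ℤ_11: compute digits iteratively via d_i = x_i mod 11, x_{i+1} = (x_i − d_i)/11. The first 5 digits are (1, 0, 0, 10, 6).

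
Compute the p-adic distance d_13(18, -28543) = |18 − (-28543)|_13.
d_13(18, -28543) = 1/28561

Step 1 — x − y = 18 − (-28543) = 28561. Step 2 — v_13(28561) = 4 (factor: 28561 = (13^4 · 1); the sign does not affect v_p). Step 3 — |x − y|_13 = 13^{-4} = 1/28561.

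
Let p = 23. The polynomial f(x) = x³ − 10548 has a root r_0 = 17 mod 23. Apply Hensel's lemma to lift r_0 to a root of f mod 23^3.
r_2 = 8734 (mod 12167)

Hensel: r_{i+1} = r_i − f(r_i)/f′(r_i) mod 23^{i+2}, where f′(x) = 3x². Iterate:
  r_0 = 17 (mod 23)
  r_1 = 270 (mod 529)
  r_2 = 8734 (mod 12167)
Final: r = 8734 with f(r) ≡ 0 mod 23^3.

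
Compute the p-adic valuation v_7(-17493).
v_7(-17493) = 3

v_7(n) is the largest exponent k such that 7^k divides n. Factor out: -17493 = -7^3 · 51. (Sign doesn't affect v_p.) So v_7(-17493) = 3.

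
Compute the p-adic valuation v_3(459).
v_3(459) = 3

v_3(n) is the largest exponent k such that 3^k divides n. Factor out: 459 = 3^3 · 17. (Sign doesn't affect v_p.) So v_3(459) = 3.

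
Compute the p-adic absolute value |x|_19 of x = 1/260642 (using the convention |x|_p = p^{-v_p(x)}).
|1/260642|_19 = 130321

Step 1 — compute v_19(x) by factoring powers of 19 out of the numerator and denominator: v_19(1/260642) = -4. Step 2 — apply |x|_p = p^{-v_p(x)} = 19^{4} = 130321.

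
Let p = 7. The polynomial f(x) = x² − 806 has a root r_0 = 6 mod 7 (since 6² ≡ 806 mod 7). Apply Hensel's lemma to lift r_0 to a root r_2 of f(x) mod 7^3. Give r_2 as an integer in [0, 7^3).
r_2 = 209 (mod 343)

Hensel's recurrence: r_{i+1} = r_i − f(r_i)·(f′(r_i))^{-1} mod 7^{i+2}, with f′(x) = 2x. Iterate:
  r_0 = 6 (mod 7)
  r_1 = 13 (mod 49)
  r_2 = 209 (mod 343)
Final: r_2 = 209, and one checks f(r_2) ≡ 0 mod 7^3.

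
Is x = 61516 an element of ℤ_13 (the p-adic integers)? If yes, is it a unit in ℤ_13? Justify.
x ∈ ℤ_13 but not a unit; v_13(x) = 3 > 0

ℤ_13 = {x ∈ ℚ_13 : v_13(x) ≥ 0} and ℤ_13^× = {x ∈ ℤ_13 : v_13(x) = 0}. Here v_13(61516) = v_13(num) − v_13(den) = 3; compare against these criteria.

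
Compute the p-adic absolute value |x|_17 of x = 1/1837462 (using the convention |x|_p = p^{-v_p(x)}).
|1/1837462|_17 = 83521

Step 1 — compute v_17(x) by factoring powers of 17 out of the numerator and denominator: v_17(1/1837462) = -4. Step 2 — apply |x|_p = p^{-v_p(x)} = 17^{4} = 83521.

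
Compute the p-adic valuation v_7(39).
v_7(39) = 0

v_7(n) is the largest exponent k such that 7^k divides n. Factor out: 39 = 7^0 · 39. (Sign doesn't affect v_p.) So v_7(39) = 0.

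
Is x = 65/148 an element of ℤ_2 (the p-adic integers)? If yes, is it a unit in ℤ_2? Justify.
x ∉ ℤ_2 (v_2(x) = -2 < 0)

ℤ_2 = {x ∈ ℚ_2 : v_2(x) ≥ 0} and ℤ_2^× = {x ∈ ℤ_2 : v_2(x) = 0}. Here v_2(65/148) = v_2(num) − v_2(den) = -2; compare against these criteria.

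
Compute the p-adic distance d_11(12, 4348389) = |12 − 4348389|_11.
d_11(12, 4348389) = 1/161051

Step 1 — x − y = 12 − 4348389 = -4348377. Step 2 — v_11(-4348377) = 5 (factor: -4348377 = −(11^5 · 27); the sign does not affect v_p). Step 3 — |x − y|_11 = 11^{-5} = 1/161051.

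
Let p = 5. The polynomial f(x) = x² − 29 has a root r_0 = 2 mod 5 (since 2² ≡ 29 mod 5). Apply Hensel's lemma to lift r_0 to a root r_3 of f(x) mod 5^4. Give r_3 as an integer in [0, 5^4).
r_3 = 477 (mod 625)

Hensel's recurrence: r_{i+1} = r_i − f(r_i)·(f′(r_i))^{-1} mod 5^{i+2}, with f′(x) = 2x. Iterate:
  r_0 = 2 (mod 5)
  r_1 = 2 (mod 25)
  r_2 = 102 (mod 125)
  r_3 = 477 (mod 625)
Final: r_3 = 477, and one checks f(r_3) ≡ 0 mod 5^4.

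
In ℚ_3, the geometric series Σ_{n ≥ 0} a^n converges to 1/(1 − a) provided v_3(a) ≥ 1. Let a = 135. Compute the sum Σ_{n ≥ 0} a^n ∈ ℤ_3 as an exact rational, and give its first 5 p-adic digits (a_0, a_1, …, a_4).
Σ a^n = 1/(1 − a) = -1/134;  first 5 digits = (1, 0, 0, 2, 1)

v_3(a) = 3 ≥ 1, so the series converges in ℤ_3 to 1/(1 − a) = 1/(1 − 135) = -1/134. Expand this rational in ℤ_3: compute digits iteratively via d_i = x_i mod 3, x_{i+1} = (x_i − d_i)/3. The first 5 digits are (1, 0, 0, 2, 1).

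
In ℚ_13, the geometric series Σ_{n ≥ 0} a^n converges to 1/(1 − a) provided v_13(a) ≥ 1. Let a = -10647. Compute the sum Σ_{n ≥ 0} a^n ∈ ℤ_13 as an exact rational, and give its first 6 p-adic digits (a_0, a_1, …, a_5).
Σ a^n = 1/(1 − a) = 1/10648;  first 6 digits = (1, 0, 2, 8, 3, 6)

v_13(a) = 2 ≥ 1, so the series converges in ℤ_13 to 1/(1 − a) = 1/(1 − (-10647)) = 1/10648. Expand this rational in ℤ_13: compute digits iteratively via d_i = x_i mod 13, x_{i+1} = (x_i − d_i)/13. The first 6 digits are (1, 0, 2, 8, 3, 6).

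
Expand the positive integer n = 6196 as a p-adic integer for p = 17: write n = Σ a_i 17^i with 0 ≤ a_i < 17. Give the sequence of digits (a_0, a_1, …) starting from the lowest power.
(a_0, a_1, …) = (8, 7, 4, 1)

Repeated division by 17 gives the digits low-to-high: 6196 = 8 + 7·17^1 + 4·17^2 + 1·17^3. Digit sequence: (8, 7, 4, 1).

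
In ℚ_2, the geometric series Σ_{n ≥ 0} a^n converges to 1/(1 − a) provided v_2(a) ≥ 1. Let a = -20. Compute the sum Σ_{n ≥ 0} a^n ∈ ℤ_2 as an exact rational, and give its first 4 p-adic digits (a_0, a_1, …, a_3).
Σ a^n = 1/(1 − a) = 1/21;  first 4 digits = (1, 0, 1, 1)

v_2(a) = 2 ≥ 1, so the series converges in ℤ_2 to 1/(1 − a) = 1/(1 − (-20)) = 1/21. Expand this rational in ℤ_2: compute digits iteratively via d_i = x_i mod 2, x_{i+1} = (x_i − d_i)/2. The first 4 digits are (1, 0, 1, 1).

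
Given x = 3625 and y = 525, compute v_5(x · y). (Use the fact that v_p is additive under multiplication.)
v_5(1903125) = 5

v_p(x) = 3 (factor: 3625 = 5^3 · 29); v_p(y) = 2 (factor: 525 = 5^2 · 21). Additivity: v_p(xy) = v_p(x) + v_p(y) = 3 + 2 = 5. (Direct check: xy = 1903125 = 5^5 · (609).)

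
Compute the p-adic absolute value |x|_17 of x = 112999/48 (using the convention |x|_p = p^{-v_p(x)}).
|112999/48|_17 = 1/4913

Step 1 — compute v_17(x) by factoring powers of 17 out of the numerator and denominator: v_17(112999/48) = 3. Step 2 — apply |x|_p = p^{-v_p(x)} = 17^{-3} = 1/4913.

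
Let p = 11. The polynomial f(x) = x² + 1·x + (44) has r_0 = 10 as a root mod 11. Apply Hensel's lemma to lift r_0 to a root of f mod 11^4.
r_3 = 11296 (mod 14641)

Hensel: r_{i+1} = r_i − f(r_i)·(f′(r_i))^{-1} mod 11^{i+2}, f′(x) = 2x + 1. Iterate:
  r_0 = 10 (mod 11)
  r_1 = 43 (mod 121)
  r_2 = 648 (mod 1331)
  r_3 = 11296 (mod 14641)
Final: r = 11296 satisfies f(r) ≡ 0 mod 11^4.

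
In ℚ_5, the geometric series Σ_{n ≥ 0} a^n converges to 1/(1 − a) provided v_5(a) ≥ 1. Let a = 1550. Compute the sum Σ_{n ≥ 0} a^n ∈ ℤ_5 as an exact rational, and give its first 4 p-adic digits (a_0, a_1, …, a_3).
Σ a^n = 1/(1 − a) = -1/1549;  first 4 digits = (1, 0, 2, 2)

v_5(a) = 2 ≥ 1, so the series converges in ℤ_5 to 1/(1 − a) = 1/(1 − 1550) = -1/1549. Expand this rational in ℤ_5: compute digits iteratively via d_i = x_i mod 5, x_{i+1} = (x_i − d_i)/5. The first 4 digits are (1, 0, 2, 2).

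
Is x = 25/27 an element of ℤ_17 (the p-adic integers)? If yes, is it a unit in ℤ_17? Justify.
x ∈ ℤ_17^× (unit); v_17(x) = 0

ℤ_17 = {x ∈ ℚ_17 : v_17(x) ≥ 0} and ℤ_17^× = {x ∈ ℤ_17 : v_17(x) = 0}. Here v_17(25/27) = v_17(num) − v_17(den) = 0; compare against these criteria.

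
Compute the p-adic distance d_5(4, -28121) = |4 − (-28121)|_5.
d_5(4, -28121) = 1/3125

Step 1 — x − y = 4 − (-28121) = 28125. Step 2 — v_5(28125) = 5 (factor: 28125 = (5^5 · 9); the sign does not affect v_p). Step 3 — |x − y|_5 = 5^{-5} = 1/3125.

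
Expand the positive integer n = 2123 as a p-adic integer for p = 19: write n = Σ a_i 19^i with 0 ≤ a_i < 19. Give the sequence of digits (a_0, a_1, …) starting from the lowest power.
(a_0, a_1, …) = (14, 16, 5)

Repeated division by 19 gives the digits low-to-high: 2123 = 14 + 16·19^1 + 5·19^2. Digit sequence: (14, 16, 5).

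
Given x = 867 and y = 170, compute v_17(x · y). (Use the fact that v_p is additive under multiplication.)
v_17(147390) = 3

v_p(x) = 2 (factor: 867 = 17^2 · 3); v_p(y) = 1 (factor: 170 = 17^1 · 10). Additivity: v_p(xy) = v_p(x) + v_p(y) = 2 + 1 = 3. (Direct check: xy = 147390 = 17^3 · (30).)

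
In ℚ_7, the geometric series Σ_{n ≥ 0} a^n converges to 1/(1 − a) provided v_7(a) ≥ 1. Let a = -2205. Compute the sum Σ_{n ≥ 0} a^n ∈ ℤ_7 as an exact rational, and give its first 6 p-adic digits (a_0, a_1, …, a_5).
Σ a^n = 1/(1 − a) = 1/2206;  first 6 digits = (1, 0, 4, 0, 1, 2)

v_7(a) = 2 ≥ 1, so the series converges in ℤ_7 to 1/(1 − a) = 1/(1 − (-2205)) = 1/2206. Expand this rational in ℤ_7: compute digits iteratively via d_i = x_i mod 7, x_{i+1} = (x_i − d_i)/7. The first 6 digits are (1, 0, 4, 0, 1, 2).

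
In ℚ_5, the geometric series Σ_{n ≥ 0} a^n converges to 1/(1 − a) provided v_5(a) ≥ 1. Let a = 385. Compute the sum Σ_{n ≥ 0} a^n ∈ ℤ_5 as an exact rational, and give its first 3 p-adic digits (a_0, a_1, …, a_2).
Σ a^n = 1/(1 − a) = -1/384;  first 3 digits = (1, 2, 4)

v_5(a) = 1 ≥ 1, so the series converges in ℤ_5 to 1/(1 − a) = 1/(1 − 385) = -1/384. Expand this rational in ℤ_5: compute digits iteratively via d_i = x_i mod 5, x_{i+1} = (x_i − d_i)/5. The first 3 digits are (1, 2, 4).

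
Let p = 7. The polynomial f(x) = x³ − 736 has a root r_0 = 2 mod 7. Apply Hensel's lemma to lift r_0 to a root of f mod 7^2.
r_1 = 30 (mod 49)

Hensel: r_{i+1} = r_i − f(r_i)/f′(r_i) mod 7^{i+2}, where f′(x) = 3x². Iterate:
  r_0 = 2 (mod 7)
  r_1 = 30 (mod 49)
Final: r = 30 with f(r) ≡ 0 mod 7^2.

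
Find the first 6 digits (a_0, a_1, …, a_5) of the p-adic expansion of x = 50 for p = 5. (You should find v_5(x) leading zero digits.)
(a_0, …, a_5) = (0, 0, 2, 0, 0, 0)

v_5(50) = 2, so a_0 = ... = a_1 = 0. Factor out: x = 5^2 · u with u = 2 a unit in ℤ_5. Expand u iteratively via a_{v+i} = u_i mod 5, u_{i+1} = (u_i − a_{v+i})/5:
  u_0 = 2;  a_2 = 2;  u_1 = (u_0 − 2)/5 = 0
  u_1 = 0;  a_3 = 0;  u_2 = (u_1 − 0)/5 = 0
  u_2 = 0;  a_4 = 0;  u_3 = (u_2 − 0)/5 = 0
  u_3 = 0;  a_5 = 0;  u_4 = (u_3 − 0)/5 = 0
Digits: (0, 0, 2, 0, 0, 0).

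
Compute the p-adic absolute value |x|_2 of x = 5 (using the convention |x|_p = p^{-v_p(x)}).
|5|_2 = 1

Step 1 — compute v_2(x) by factoring powers of 2 out of the numerator and denominator: v_2(5) = 0. Step 2 — apply |x|_p = p^{-v_p(x)} = 2^{0} = 1.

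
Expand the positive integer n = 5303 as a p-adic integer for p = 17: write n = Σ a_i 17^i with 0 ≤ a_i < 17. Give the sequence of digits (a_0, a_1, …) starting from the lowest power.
(a_0, a_1, …) = (16, 5, 1, 1)

Repeated division by 17 gives the digits low-to-high: 5303 = 16 + 5·17^1 + 1·17^2 + 1·17^3. Digit sequence: (16, 5, 1, 1).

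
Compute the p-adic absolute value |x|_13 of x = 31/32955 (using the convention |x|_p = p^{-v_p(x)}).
|31/32955|_13 = 2197

Step 1 — compute v_13(x) by factoring powers of 13 out of the numerator and denominator: v_13(31/32955) = -3. Step 2 — apply |x|_p = p^{-v_p(x)} = 13^{3} = 2197.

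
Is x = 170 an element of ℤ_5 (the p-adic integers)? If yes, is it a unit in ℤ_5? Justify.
x ∈ ℤ_5 but not a unit; v_5(x) = 1 > 0

ℤ_5 = {x ∈ ℚ_5 : v_5(x) ≥ 0} and ℤ_5^× = {x ∈ ℤ_5 : v_5(x) = 0}. Here v_5(170) = v_5(num) − v_5(den) = 1; compare against these criteria.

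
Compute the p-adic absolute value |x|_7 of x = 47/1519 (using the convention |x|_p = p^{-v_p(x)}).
|47/1519|_7 = 49

Step 1 — compute v_7(x) by factoring powers of 7 out of the numerator and denominator: v_7(47/1519) = -2. Step 2 — apply |x|_p = p^{-v_p(x)} = 7^{2} = 49.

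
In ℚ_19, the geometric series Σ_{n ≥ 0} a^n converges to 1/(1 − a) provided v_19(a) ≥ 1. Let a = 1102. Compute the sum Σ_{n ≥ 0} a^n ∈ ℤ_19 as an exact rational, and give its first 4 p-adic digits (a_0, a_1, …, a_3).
Σ a^n = 1/(1 − a) = -1/1101;  first 4 digits = (1, 1, 4, 7)

v_19(a) = 1 ≥ 1, so the series converges in ℤ_19 to 1/(1 − a) = 1/(1 − 1102) = -1/1101. Expand this rational in ℤ_19: compute digits iteratively via d_i = x_i mod 19, x_{i+1} = (x_i − d_i)/19. The first 4 digits are (1, 1, 4, 7).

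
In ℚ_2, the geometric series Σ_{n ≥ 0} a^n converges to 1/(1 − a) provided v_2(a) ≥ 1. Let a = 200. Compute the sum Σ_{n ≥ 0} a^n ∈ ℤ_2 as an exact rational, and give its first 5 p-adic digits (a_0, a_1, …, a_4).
Σ a^n = 1/(1 − a) = -1/199;  first 5 digits = (1, 0, 0, 1, 0)

v_2(a) = 3 ≥ 1, so the series converges in ℤ_2 to 1/(1 − a) = 1/(1 − 200) = -1/199. Expand this rational in ℤ_2: compute digits iteratively via d_i = x_i mod 2, x_{i+1} = (x_i − d_i)/2. The first 5 digits are (1, 0, 0, 1, 0).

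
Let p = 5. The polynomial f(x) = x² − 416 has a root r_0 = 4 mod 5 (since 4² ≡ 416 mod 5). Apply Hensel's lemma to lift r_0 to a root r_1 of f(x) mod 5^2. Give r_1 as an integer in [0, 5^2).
r_1 = 4 (mod 25)

Hensel's recurrence: r_{i+1} = r_i − f(r_i)·(f′(r_i))^{-1} mod 5^{i+2}, with f′(x) = 2x. Iterate:
  r_0 = 4 (mod 5)
  r_1 = 4 (mod 25)
Final: r_1 = 4, and one checks f(r_1) ≡ 0 mod 5^2.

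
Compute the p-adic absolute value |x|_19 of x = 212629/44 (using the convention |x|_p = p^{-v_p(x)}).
|212629/44|_19 = 1/6859

Step 1 — compute v_19(x) by factoring powers of 19 out of the numerator and denominator: v_19(212629/44) = 3. Step 2 — apply |x|_p = p^{-v_p(x)} = 19^{-3} = 1/6859.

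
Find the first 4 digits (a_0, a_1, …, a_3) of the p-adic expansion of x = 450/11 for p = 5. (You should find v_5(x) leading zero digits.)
(a_0, …, a_3) = (0, 0, 3, 2)

v_5(450/11) = 2, so a_0 = ... = a_1 = 0. Factor out: x = 5^2 · u with u = 18/11 a unit in ℤ_5. Expand u iteratively via a_{v+i} = u_i mod 5, u_{i+1} = (u_i − a_{v+i})/5:
  u_0 = 18/11;  a_2 = 3;  u_1 = (u_0 − 3)/5 = -3/11
  u_1 = -3/11;  a_3 = 2;  u_2 = (u_1 − 2)/5 = -5/11
Digits: (0, 0, 3, 2).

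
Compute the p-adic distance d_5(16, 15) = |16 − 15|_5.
d_5(16, 15) = 1

Step 1 — x − y = 16 − 15 = 1. Step 2 — v_5(1) = 0 (factor: 1 = (5^0 · 1); the sign does not affect v_p). Step 3 — |x − y|_5 = 5^{0} = 1.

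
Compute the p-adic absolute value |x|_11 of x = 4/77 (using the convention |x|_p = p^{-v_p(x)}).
|4/77|_11 = 11

Step 1 — compute v_11(x) by factoring powers of 11 out of the numerator and denominator: v_11(4/77) = -1. Step 2 — apply |x|_p = p^{-v_p(x)} = 11^{1} = 11.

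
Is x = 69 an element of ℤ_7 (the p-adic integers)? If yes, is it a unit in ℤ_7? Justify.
x ∈ ℤ_7^× (unit); v_7(x) = 0

ℤ_7 = {x ∈ ℚ_7 : v_7(x) ≥ 0} and ℤ_7^× = {x ∈ ℤ_7 : v_7(x) = 0}. Here v_7(69) = v_7(num) − v_7(den) = 0; compare against these criteria.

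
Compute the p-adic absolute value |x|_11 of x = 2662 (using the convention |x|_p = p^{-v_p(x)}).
|2662|_11 = 1/1331

Step 1 — compute v_11(x) by factoring powers of 11 out of the numerator and denominator: v_11(2662) = 3. Step 2 — apply |x|_p = p^{-v_p(x)} = 11^{-3} = 1/1331.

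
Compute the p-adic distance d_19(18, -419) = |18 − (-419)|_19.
d_19(18, -419) = 1/19

Step 1 — x − y = 18 − (-419) = 437. Step 2 — v_19(437) = 1 (factor: 437 = (19^1 · 23); the sign does not affect v_p). Step 3 — |x − y|_19 = 19^{-1} = 1/19.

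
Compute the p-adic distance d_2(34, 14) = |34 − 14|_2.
d_2(34, 14) = 1/4

Step 1 — x − y = 34 − 14 = 20. Step 2 — v_2(20) = 2 (factor: 20 = (2^2 · 5); the sign does not affect v_p). Step 3 — |x − y|_2 = 2^{-2} = 1/4.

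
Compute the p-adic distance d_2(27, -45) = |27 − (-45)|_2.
d_2(27, -45) = 1/8

Step 1 — x − y = 27 − (-45) = 72. Step 2 — v_2(72) = 3 (factor: 72 = (2^3 · 9); the sign does not affect v_p). Step 3 — |x − y|_2 = 2^{-3} = 1/8.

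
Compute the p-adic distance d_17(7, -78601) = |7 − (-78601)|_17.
d_17(7, -78601) = 1/4913

Step 1 — x − y = 7 − (-78601) = 78608. Step 2 — v_17(78608) = 3 (factor: 78608 = (17^3 · 16); the sign does not affect v_p). Step 3 — |x − y|_17 = 17^{-3} = 1/4913.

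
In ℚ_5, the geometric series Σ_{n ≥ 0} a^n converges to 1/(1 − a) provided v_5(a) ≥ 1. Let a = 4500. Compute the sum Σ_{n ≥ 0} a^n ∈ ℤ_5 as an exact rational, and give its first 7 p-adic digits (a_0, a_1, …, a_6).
Σ a^n = 1/(1 − a) = -1/4499;  first 7 digits = (1, 0, 0, 1, 2, 1, 1)

v_5(a) = 3 ≥ 1, so the series converges in ℤ_5 to 1/(1 − a) = 1/(1 − 4500) = -1/4499. Expand this rational in ℤ_5: compute digits iteratively via d_i = x_i mod 5, x_{i+1} = (x_i − d_i)/5. The first 7 digits are (1, 0, 0, 1, 2, 1, 1).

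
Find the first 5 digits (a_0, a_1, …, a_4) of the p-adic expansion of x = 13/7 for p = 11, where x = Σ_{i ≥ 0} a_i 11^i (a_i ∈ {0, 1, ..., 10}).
(a_0, …, a_4) = (5, 6, 1, 3, 6)

v_11(13/7) = 0 (numerator and denominator both coprime to 11), so x ∈ ℤ_11^×. Compute digits iteratively via a_i = x_i mod 11, x_{i+1} = (x_i − a_i)/11, with x_0 = x:
  x_0 = 13/7;  a_0 = 5;  x_1 = (x_0 − 5)/11 = -2/7
  x_1 = -2/7;  a_1 = 6;  x_2 = (x_1 − 6)/11 = -4/7
  x_2 = -4/7;  a_2 = 1;  x_3 = (x_2 − 1)/11 = -1/7
  x_3 = -1/7;  a_3 = 3;  x_4 = (x_3 − 3)/11 = -2/7
  x_4 = -2/7;  a_4 = 6;  x_5 = (x_4 − 6)/11 = -4/7
Digits: (5, 6, 1, 3, 6).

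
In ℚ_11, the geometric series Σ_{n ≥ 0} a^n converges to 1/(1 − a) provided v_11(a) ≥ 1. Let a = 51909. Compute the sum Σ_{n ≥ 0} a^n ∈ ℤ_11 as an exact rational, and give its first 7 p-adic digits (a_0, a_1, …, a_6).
Σ a^n = 1/(1 − a) = -1/51908;  first 7 digits = (1, 0, 0, 6, 3, 0, 3)

v_11(a) = 3 ≥ 1, so the series converges in ℤ_11 to 1/(1 − a) = 1/(1 − 51909) = -1/51908. Expand this rational in ℤ_11: compute digits iteratively via d_i = x_i mod 11, x_{i+1} = (x_i − d_i)/11. The first 7 digits are (1, 0, 0, 6, 3, 0, 3).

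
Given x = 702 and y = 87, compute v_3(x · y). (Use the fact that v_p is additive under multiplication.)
v_3(61074) = 4

v_p(x) = 3 (factor: 702 = 3^3 · 26); v_p(y) = 1 (factor: 87 = 3^1 · 29). Additivity: v_p(xy) = v_p(x) + v_p(y) = 3 + 1 = 4. (Direct check: xy = 61074 = 3^4 · (754).)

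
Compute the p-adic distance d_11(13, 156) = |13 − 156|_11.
d_11(13, 156) = 1/11

Step 1 — x − y = 13 − 156 = -143. Step 2 — v_11(-143) = 1 (factor: -143 = −(11^1 · 13); the sign does not affect v_p). Step 3 — |x − y|_11 = 11^{-1} = 1/11.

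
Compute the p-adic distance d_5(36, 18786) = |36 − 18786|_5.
d_5(36, 18786) = 1/3125

Step 1 — x − y = 36 − 18786 = -18750. Step 2 — v_5(-18750) = 5 (factor: -18750 = −(5^5 · 6); the sign does not affect v_p). Step 3 — |x − y|_5 = 5^{-5} = 1/3125.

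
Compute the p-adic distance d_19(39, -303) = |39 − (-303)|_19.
d_19(39, -303) = 1/19

Step 1 — x − y = 39 − (-303) = 342. Step 2 — v_19(342) = 1 (factor: 342 = (19^1 · 18); the sign does not affect v_p). Step 3 — |x − y|_19 = 19^{-1} = 1/19.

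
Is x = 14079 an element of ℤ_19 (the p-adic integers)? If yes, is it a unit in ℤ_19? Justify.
x ∈ ℤ_19 but not a unit; v_19(x) = 2 > 0

ℤ_19 = {x ∈ ℚ_19 : v_19(x) ≥ 0} and ℤ_19^× = {x ∈ ℤ_19 : v_19(x) = 0}. Here v_19(14079) = v_19(num) − v_19(den) = 2; compare against these criteria.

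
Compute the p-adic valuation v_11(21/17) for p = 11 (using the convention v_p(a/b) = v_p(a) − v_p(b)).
v_11(21/17) = 0

Factor powers of 11 from the numerator and denominator of the reduced fraction: 21 = 11^0 · 21 and 17 = 11^0 · 17. Apply v_p(a/b) = v_p(a) − v_p(b): v_11(21/17) = 0 − 0 = 0.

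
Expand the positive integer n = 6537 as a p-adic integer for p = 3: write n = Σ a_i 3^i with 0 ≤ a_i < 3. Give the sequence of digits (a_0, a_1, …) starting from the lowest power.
(a_0, a_1, …) = (0, 1, 0, 2, 2, 2, 2, 2)

Repeated division by 3 gives the digits low-to-high: 6537 = 1·3^1 + 2·3^3 + 2·3^4 + 2·3^5 + 2·3^6 + 2·3^7. Digit sequence: (0, 1, 0, 2, 2, 2, 2, 2).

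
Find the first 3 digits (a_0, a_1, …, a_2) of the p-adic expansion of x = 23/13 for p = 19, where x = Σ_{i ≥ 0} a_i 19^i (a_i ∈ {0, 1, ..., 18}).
(a_0, …, a_2) = (12, 17, 2)

v_19(23/13) = 0 (numerator and denominator both coprime to 19), so x ∈ ℤ_19^×. Compute digits iteratively via a_i = x_i mod 19, x_{i+1} = (x_i − a_i)/19, with x_0 = x:
  x_0 = 23/13;  a_0 = 12;  x_1 = (x_0 − 12)/19 = -7/13
  x_1 = -7/13;  a_1 = 17;  x_2 = (x_1 − 17)/19 = -12/13
  x_2 = -12/13;  a_2 = 2;  x_3 = (x_2 − 2)/19 = -2/13
Digits: (12, 17, 2).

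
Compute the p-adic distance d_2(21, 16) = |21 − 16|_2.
d_2(21, 16) = 1

Step 1 — x − y = 21 − 16 = 5. Step 2 — v_2(5) = 0 (factor: 5 = (2^0 · 5); the sign does not affect v_p). Step 3 — |x − y|_2 = 2^{0} = 1.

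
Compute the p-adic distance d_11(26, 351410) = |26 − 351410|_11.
d_11(26, 351410) = 1/14641

Step 1 — x − y = 26 − 351410 = -351384. Step 2 — v_11(-351384) = 4 (factor: -351384 = −(11^4 · 24); the sign does not affect v_p). Step 3 — |x − y|_11 = 11^{-4} = 1/14641.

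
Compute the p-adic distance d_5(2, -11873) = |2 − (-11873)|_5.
d_5(2, -11873) = 1/625

Step 1 — x − y = 2 − (-11873) = 11875. Step 2 — v_5(11875) = 4 (factor: 11875 = (5^4 · 19); the sign does not affect v_p). Step 3 — |x − y|_5 = 5^{-4} = 1/625.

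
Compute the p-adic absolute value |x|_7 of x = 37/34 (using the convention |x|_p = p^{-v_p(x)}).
|37/34|_7 = 1

Step 1 — compute v_7(x) by factoring powers of 7 out of the numerator and denominator: v_7(37/34) = 0. Step 2 — apply |x|_p = p^{-v_p(x)} = 7^{0} = 1.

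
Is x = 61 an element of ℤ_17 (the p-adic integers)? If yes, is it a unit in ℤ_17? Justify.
x ∈ ℤ_17^× (unit); v_17(x) = 0

ℤ_17 = {x ∈ ℚ_17 : v_17(x) ≥ 0} and ℤ_17^× = {x ∈ ℤ_17 : v_17(x) = 0}. Here v_17(61) = v_17(num) − v_17(den) = 0; compare against these criteria.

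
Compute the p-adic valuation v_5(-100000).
v_5(-100000) = 5

v_5(n) is the largest exponent k such that 5^k divides n. Factor out: -100000 = -5^5 · 32. (Sign doesn't affect v_p.) So v_5(-100000) = 5.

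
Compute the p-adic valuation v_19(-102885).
v_19(-102885) = 3

v_19(n) is the largest exponent k such that 19^k divides n. Factor out: -102885 = -19^3 · 15. (Sign doesn't affect v_p.) So v_19(-102885) = 3.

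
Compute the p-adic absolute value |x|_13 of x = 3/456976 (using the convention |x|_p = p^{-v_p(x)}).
|3/456976|_13 = 28561

Step 1 — compute v_13(x) by factoring powers of 13 out of the numerator and denominator: v_13(3/456976) = -4. Step 2 — apply |x|_p = p^{-v_p(x)} = 13^{4} = 28561.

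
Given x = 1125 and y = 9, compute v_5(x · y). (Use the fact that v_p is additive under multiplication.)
v_5(10125) = 3

v_p(x) = 3 (factor: 1125 = 5^3 · 9); v_p(y) = 0 (factor: 9 = 5^0 · 9). Additivity: v_p(xy) = v_p(x) + v_p(y) = 3 + 0 = 3. (Direct check: xy = 10125 = 5^3 · (81).)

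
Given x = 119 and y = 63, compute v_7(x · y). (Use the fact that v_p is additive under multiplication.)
v_7(7497) = 2

v_p(x) = 1 (factor: 119 = 7^1 · 17); v_p(y) = 1 (factor: 63 = 7^1 · 9). Additivity: v_p(xy) = v_p(x) + v_p(y) = 1 + 1 = 2. (Direct check: xy = 7497 = 7^2 · (153).)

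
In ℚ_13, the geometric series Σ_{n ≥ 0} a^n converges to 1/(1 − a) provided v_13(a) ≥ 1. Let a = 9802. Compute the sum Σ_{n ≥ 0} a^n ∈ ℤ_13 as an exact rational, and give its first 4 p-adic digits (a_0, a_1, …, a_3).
Σ a^n = 1/(1 − a) = -1/9801;  first 4 digits = (1, 0, 6, 4)

v_13(a) = 2 ≥ 1, so the series converges in ℤ_13 to 1/(1 − a) = 1/(1 − 9802) = -1/9801. Expand this rational in ℤ_13: compute digits iteratively via d_i = x_i mod 13, x_{i+1} = (x_i − d_i)/13. The first 4 digits are (1, 0, 6, 4).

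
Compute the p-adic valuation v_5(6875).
v_5(6875) = 4

v_5(n) is the largest exponent k such that 5^k divides n. Factor out: 6875 = 5^4 · 11. (Sign doesn't affect v_p.) So v_5(6875) = 4.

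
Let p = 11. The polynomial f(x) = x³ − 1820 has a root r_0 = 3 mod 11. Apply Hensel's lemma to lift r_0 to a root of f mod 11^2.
r_1 = 47 (mod 121)

Hensel: r_{i+1} = r_i − f(r_i)/f′(r_i) mod 11^{i+2}, where f′(x) = 3x². Iterate:
  r_0 = 3 (mod 11)
  r_1 = 47 (mod 121)
Final: r = 47 with f(r) ≡ 0 mod 11^2.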